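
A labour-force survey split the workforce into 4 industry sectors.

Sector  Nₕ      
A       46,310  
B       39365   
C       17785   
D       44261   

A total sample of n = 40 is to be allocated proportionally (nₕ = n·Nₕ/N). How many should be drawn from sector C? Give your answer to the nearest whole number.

N = 46310 + 39365 + 17785 + 44261 = 147721.
n_C = 40·17785/147721 = 4.816... → 5.

5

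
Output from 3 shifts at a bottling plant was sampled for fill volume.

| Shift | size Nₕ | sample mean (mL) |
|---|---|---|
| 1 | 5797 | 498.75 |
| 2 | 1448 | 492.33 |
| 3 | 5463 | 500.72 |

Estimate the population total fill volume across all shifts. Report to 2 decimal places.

1: 5797·498.75 = 2891253.75
2: 1448·492.33 = 712893.84
3: 5463·500.72 = 2735433.36
τ̂ = Σ Nₕx̄ₕ = 6339580.95.

6339580.95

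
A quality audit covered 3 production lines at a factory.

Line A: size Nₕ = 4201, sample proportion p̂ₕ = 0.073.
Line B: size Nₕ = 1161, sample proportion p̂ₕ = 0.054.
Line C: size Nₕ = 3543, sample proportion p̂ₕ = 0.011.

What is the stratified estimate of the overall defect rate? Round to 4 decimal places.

N = 4201 + 1161 + 3543 = 8905.
Overall proportion = Σ (Nₕ/N)·p̂ₕ.
Σ Nₕp̂ₕ = 306.673 + 62.694 + 38.973 = 408.34.
408.34 / 8905 = 0.045855... → 0.0459.

0.0459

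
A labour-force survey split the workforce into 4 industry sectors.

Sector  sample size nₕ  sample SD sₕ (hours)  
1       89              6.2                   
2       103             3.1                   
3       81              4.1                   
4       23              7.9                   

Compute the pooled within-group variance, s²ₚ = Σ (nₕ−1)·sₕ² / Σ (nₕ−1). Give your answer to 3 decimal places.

24.249

1: (89−1)·6.2² = 88·38.44 = 3382.72
2: (103−1)·3.1² = 102·9.61 = 980.22
3: (81−1)·4.1² = 80·16.81 = 1344.8
4: (23−1)·7.9² = 22·62.41 = 1373.02
Numerator = 7080.76; denominator = Σ(nₕ−1) = 292.
s²ₚ = 7080.76/292 = 24.24918... → 24.249.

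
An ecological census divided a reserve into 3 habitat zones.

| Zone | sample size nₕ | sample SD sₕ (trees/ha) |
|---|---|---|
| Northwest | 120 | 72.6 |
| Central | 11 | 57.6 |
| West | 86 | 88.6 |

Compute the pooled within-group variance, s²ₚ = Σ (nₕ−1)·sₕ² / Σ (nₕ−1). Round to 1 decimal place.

Northwest: (120−1)·72.6² = 119·5270.76 = 627220.44
Central: (11−1)·57.6² = 10·3317.76 = 33177.6
West: (86−1)·88.6² = 85·7849.96 = 667246.6
Numerator = 1327644.64; denominator = Σ(nₕ−1) = 214.
s²ₚ = 1327644.64/214 = 6203.947... → 6203.9.

6203.9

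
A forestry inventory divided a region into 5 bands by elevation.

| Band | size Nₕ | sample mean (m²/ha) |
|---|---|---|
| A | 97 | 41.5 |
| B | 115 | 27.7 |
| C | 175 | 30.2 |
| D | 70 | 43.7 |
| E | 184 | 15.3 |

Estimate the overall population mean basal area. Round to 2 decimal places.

N = 641; weights Wₕ = Nₕ/N = (0.1513, 0.1794, 0.2730, 0.1092, 0.2871).
x̄_st = Σ Wₕ·x̄ₕ = 0.1513·41.5 + 0.1794·27.7 + 0.2730·30.2 + 0.1092·43.7 + 0.2871·15.3 ≈ 28.6587...
→ 28.66.

28.66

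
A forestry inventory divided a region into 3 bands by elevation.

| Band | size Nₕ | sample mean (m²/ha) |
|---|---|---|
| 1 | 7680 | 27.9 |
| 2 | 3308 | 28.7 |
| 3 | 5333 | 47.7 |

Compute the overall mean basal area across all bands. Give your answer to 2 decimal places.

34.53

N = 16321; weights Wₕ = Nₕ/N = (0.4706, 0.2027, 0.3268).
x̄_st = Σ Wₕ·x̄ₕ = 0.4706·27.9 + 0.2027·28.7 + 0.3268·47.7 ≈ 34.5319...
→ 34.53.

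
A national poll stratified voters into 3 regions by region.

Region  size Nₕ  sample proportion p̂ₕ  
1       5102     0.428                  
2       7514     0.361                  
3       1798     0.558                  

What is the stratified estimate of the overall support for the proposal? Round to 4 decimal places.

Wₕ = Nₕ/N with N = 14414: 0.3540, 0.5213, 0.1247.
p̂_st = 0.3540·0.428 + 0.5213·0.361 + 0.1247·0.558 ≈ 0.409289... → 0.4093.

0.4093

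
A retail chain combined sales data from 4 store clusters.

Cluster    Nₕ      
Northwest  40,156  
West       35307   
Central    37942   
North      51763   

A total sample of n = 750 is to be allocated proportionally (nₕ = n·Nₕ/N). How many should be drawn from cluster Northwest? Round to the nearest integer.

Share of cluster Northwest = 40156/165168 = 0.24312.
Allocate 750 × 0.24312 = 182.342... → 182.

182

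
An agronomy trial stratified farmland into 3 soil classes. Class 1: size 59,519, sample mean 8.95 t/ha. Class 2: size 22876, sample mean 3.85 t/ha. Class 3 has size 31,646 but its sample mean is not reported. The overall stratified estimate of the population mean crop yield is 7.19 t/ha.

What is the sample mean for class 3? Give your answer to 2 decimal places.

Σ Nₕx̄ₕ = N·μ, so 31646·x̄_3 = 114041·7.19 − (59519·8.95 + 22876·3.85).
= 819954.79 − 620767.65 = 199187.14.
x̄_3 = 199187.14 / 31646 = 6.2942... → 6.29.

6.29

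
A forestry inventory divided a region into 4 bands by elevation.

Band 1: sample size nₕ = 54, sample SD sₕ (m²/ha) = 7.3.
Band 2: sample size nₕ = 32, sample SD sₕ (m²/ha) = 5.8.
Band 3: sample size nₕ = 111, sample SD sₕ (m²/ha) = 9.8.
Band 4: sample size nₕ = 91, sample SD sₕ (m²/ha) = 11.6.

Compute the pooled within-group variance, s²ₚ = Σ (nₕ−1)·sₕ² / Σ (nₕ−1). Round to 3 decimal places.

93.458

1: (54−1)·7.3² = 53·53.29 = 2824.37
2: (32−1)·5.8² = 31·33.64 = 1042.84
3: (111−1)·9.8² = 110·96.04 = 10564.4
4: (91−1)·11.6² = 90·134.56 = 12110.4
Numerator = 26542.01; denominator = Σ(nₕ−1) = 284.
s²ₚ = 26542.01/284 = 93.45778... → 93.458.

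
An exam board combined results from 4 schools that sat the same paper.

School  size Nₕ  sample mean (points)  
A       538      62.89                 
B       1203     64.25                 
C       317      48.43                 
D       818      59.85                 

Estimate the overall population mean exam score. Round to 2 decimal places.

N = 538 + 1203 + 317 + 818 = 2876.
Overall mean = Σ (Nₕ/N)·x̄ₕ — weight by population share, not a simple average.
Σ Nₕx̄ₕ = 538·62.89 + 1203·64.25 + 317·48.43 + 818·59.85 = 33834.82 + 77292.75 + 15352.31 + 48957.3 = 175437.18.
Divide by N: 175437.18 / 2876 = 61.0004... → 61.00.

61.00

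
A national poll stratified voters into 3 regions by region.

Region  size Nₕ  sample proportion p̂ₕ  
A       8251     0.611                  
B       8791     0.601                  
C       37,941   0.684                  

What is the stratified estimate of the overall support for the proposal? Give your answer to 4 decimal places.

N = 8251 + 8791 + 37941 = 54983.
Overall proportion = Σ (Nₕ/N)·p̂ₕ.
Σ Nₕp̂ₕ = 5041.361 + 5283.391 + 25951.644 = 36276.396.
36276.396 / 54983 = 0.659775... → 0.6598.

0.6598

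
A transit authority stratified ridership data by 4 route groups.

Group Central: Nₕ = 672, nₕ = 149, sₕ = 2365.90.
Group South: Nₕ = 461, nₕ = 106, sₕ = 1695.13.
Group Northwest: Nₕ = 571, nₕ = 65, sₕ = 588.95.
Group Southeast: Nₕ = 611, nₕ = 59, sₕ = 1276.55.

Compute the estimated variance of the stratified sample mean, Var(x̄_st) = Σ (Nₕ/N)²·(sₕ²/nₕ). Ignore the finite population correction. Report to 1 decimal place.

6489.1

N = 2315. Term for each stratum: Wₕ²sₕ²/nₕ.
Var(x̄_st) = 3165.5054 + 1074.9791 + 324.6487 + 1923.9956 = 6489.1288 → 6489.1.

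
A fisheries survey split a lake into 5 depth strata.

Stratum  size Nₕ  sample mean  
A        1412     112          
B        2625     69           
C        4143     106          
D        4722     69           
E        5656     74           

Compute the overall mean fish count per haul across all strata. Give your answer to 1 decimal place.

N = 18558; weights Wₕ = Nₕ/N = (0.0761, 0.1414, 0.2232, 0.2544, 0.3048).
x̄_st = Σ Wₕ·x̄ₕ = 0.0761·112 + 0.1414·69 + 0.2232·106 + 0.2544·69 + 0.3048·74 ≈ 82.056...
→ 82.1.

82.1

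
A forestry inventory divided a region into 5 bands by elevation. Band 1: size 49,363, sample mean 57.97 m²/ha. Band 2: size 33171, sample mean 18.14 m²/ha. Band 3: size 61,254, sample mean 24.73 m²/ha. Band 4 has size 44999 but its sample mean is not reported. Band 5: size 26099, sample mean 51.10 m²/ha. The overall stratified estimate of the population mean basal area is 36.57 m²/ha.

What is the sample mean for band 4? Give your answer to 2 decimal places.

Σ Nₕx̄ₕ = N·μ, so 44999·x̄_4 = 214886·36.57 − (49363·57.97 + 33171·18.14 + 61254·24.73 + 26099·51.10).
= 7858381.02 − 6311765.37 = 1546615.65.
x̄_4 = 1546615.65 / 44999 = 34.3700... → 34.37.

34.37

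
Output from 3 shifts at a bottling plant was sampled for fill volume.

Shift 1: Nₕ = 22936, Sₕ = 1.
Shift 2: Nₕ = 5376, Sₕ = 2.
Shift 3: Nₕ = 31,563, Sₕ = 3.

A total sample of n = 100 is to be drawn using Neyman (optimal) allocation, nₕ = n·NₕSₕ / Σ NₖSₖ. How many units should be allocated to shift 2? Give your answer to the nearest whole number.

8

Σ NₕSₕ = 22936·1 + 5376·2 + 31563·3 = 128377.
Share for 2: 10752/128377 = 0.08375.
n_2 = 100 × 0.08375 = 8.375... → 8.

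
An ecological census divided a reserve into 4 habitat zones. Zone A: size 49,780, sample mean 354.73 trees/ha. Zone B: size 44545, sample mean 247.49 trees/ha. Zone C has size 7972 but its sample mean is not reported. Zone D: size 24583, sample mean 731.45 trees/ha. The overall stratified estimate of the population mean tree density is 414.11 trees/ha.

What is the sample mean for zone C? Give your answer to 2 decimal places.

737.35

N = 49780 + 44545 + 7972 + 24583 = 126880.
Overall total = μ·N = 414.11·126880 = 52542276.8.
Subtract the known strata: 49780·354.73 + 44545·247.49 + 24583·731.45 = 46664136.8.
Remaining total for zone C: 52542276.8 − 46664136.8 = 5878140.
Divide by its size: 5878140 / 7972 = 737.3482... → 737.35.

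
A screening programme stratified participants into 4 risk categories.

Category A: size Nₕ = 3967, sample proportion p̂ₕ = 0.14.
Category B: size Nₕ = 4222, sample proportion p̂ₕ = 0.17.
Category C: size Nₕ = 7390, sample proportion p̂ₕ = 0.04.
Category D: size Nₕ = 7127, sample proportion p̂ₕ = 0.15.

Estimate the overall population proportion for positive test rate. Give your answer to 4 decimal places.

0.1162

Wₕ = Nₕ/N with N = 22706: 0.1747, 0.1859, 0.3255, 0.3139.
p̂_st = 0.1747·0.14 + 0.1859·0.17 + 0.3255·0.04 + 0.3139·0.15 ≈ 0.116171... → 0.1162.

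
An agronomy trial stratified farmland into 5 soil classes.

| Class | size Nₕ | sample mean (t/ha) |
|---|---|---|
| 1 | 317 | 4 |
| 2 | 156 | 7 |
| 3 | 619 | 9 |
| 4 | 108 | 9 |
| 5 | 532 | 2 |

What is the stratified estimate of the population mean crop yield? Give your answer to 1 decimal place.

N = 1732; weights Wₕ = Nₕ/N = (0.1830, 0.0901, 0.3574, 0.0624, 0.3072).
x̄_st = Σ Wₕ·x̄ₕ = 0.1830·4 + 0.0901·7 + 0.3574·9 + 0.0624·9 + 0.3072·2 ≈ 5.755...
→ 5.8.

5.8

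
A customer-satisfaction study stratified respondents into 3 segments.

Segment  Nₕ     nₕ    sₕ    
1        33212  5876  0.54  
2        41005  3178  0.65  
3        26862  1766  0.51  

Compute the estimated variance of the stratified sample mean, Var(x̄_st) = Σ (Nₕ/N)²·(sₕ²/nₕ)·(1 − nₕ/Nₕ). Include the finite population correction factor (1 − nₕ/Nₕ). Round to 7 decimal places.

0.0000343

N = 101079; Wₕ = Nₕ/N.
segment 1: (33212/101079)²·0.54²/5876·(1 − 5876/33212) = 0.0000044097
segment 2: (41005/101079)²·0.65²/3178·(1 − 3178/41005) = 0.0000201832
segment 3: (26862/101079)²·0.51²/1766·(1 − 1766/26862) = 0.0000097179
Sum = 0.0000343108 → 0.0000343.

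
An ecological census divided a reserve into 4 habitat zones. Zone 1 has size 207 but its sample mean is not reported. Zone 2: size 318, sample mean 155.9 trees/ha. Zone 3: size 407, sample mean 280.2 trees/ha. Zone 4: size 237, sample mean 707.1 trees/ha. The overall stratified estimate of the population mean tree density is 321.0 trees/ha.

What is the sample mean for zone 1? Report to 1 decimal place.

Σ Nₕx̄ₕ = N·μ, so 207·x̄_1 = 1169·321.0 − (318·155.9 + 407·280.2 + 237·707.1).
= 375249 − 331200.3 = 44048.7.
x̄_1 = 44048.7 / 207 = 212.796... → 212.8.

212.8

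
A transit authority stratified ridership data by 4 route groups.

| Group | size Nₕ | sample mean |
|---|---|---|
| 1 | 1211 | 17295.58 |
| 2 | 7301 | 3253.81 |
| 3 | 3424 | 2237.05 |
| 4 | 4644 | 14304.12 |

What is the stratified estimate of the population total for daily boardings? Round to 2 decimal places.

118789006.67

1: 1211·17295.58 = 20944947.38
2: 7301·3253.81 = 23756066.81
3: 3424·2237.05 = 7659659.2
4: 4644·14304.12 = 66428333.28
τ̂ = Σ Nₕx̄ₕ = 118789006.67.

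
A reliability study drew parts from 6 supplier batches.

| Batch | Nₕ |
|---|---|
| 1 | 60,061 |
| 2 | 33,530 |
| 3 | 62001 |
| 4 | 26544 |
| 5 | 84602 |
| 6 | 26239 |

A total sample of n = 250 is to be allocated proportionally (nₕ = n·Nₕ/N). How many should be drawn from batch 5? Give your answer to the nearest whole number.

N = 60061 + 33530 + 62001 + 26544 + 84602 + 26239 = 292977.
n_5 = 250·84602/292977 = 72.192... → 72.

72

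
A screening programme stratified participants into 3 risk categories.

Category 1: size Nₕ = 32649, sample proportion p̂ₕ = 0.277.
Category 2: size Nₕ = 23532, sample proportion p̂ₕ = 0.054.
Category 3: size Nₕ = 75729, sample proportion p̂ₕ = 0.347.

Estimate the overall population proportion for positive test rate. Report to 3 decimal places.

0.277

N = 32649 + 23532 + 75729 = 131910.
Overall proportion = Σ (Nₕ/N)·p̂ₕ.
Σ Nₕp̂ₕ = 9043.773 + 1270.728 + 26277.963 = 36592.464.
36592.464 / 131910 = 0.27740... → 0.277.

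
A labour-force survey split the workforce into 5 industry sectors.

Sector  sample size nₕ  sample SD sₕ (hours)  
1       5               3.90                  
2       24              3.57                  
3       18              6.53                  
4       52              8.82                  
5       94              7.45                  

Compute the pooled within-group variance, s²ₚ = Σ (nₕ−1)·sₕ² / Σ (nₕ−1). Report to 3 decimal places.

54.298

Degrees of freedom: 4 + 23 + 17 + 51 + 93 = 188.
Σ(nₕ−1)sₕ² = 4·15.21 + 23·12.7449 + 17·42.6409 + 51·77.7924 + 93·55.5025 = 10208.0129.
s²ₚ = 10208.0129 / 188 = 54.29794... → 54.298.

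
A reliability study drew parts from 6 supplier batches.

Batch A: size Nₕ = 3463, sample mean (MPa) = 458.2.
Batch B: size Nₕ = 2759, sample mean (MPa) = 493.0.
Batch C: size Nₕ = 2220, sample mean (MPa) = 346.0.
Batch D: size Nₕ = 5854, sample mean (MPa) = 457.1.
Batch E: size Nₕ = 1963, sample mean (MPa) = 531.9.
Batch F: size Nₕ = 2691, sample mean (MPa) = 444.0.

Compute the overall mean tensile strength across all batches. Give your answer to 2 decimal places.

x̄_st = (Σ Nₕx̄ₕ) / (Σ Nₕ) = (3463·458.2 + 2759·493.0 + 2220·346.0 + 5854·457.1 + 1963·531.9 + 2691·444.0) / 18950
= 8629840.7 / 18950 = 455.4006... → 455.40.

455.40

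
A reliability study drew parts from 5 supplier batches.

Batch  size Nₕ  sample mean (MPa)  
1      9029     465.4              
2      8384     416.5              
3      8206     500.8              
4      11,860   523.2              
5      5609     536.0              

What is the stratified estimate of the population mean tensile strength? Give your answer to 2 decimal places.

487.73

N = 43088; weights Wₕ = Nₕ/N = (0.2095, 0.1946, 0.1904, 0.2753, 0.1302).
x̄_st = Σ Wₕ·x̄ₕ = 0.2095·465.4 + 0.1946·416.5 + 0.1904·500.8 + 0.2753·523.2 + 0.1302·536.0 ≈ 487.7268...
→ 487.73.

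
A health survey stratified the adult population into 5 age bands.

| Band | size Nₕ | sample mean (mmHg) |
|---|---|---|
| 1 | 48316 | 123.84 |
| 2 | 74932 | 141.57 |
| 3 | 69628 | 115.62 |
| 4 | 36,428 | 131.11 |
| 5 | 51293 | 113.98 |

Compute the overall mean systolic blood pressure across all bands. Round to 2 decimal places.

x̄_st = (Σ Nₕx̄ₕ) / (Σ Nₕ) = (48316·123.84 + 74932·141.57 + 69628·115.62 + 36428·131.11 + 51293·113.98) / 280597
= 35264417.26 / 280597 = 125.6764... → 125.68.

125.68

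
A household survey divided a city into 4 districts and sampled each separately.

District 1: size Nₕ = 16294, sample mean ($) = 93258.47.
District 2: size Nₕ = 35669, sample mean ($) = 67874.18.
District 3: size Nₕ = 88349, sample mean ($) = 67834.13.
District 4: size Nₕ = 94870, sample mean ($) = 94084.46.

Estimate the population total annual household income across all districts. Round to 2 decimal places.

18859427908.17

1: 16294·93258.47 = 1519553510.18
2: 35669·67874.18 = 2421004126.42
3: 88349·67834.13 = 5993077551.37
4: 94870·94084.46 = 8925792720.2
τ̂ = Σ Nₕx̄ₕ = 18859427908.17.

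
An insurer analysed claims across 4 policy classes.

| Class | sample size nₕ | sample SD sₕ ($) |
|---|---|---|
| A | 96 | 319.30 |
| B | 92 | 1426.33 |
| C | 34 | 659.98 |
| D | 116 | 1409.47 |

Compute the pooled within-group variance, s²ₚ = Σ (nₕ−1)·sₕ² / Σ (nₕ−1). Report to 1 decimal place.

1310332.5

Degrees of freedom: 95 + 91 + 33 + 115 = 334.
Σ(nₕ−1)sₕ² = 95·101952.49 + 91·2034417.2689 + 33·435573.6004 + 115·1986605.6809 = 437651040.1366.
s²ₚ = 437651040.1366 / 334 = 1310332.455... → 1310332.5.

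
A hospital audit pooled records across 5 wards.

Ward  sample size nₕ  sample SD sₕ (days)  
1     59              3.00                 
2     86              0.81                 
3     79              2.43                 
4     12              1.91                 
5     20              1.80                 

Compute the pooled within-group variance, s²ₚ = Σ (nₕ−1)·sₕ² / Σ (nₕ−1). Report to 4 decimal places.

4.5420

Degrees of freedom: 58 + 85 + 78 + 11 + 19 = 251.
Σ(nₕ−1)sₕ² = 58·9 + 85·0.6561 + 78·5.9049 + 11·3.6481 + 19·3.24 = 1140.0398.
s²ₚ = 1140.0398 / 251 = 4.541991... → 4.5420.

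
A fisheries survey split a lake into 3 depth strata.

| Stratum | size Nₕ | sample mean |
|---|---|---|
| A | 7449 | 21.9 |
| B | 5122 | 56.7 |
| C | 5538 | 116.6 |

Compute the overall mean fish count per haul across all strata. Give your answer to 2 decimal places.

x̄_st = (Σ Nₕx̄ₕ) / (Σ Nₕ) = (7449·21.9 + 5122·56.7 + 5538·116.6) / 18109
= 1099281.3 / 18109 = 60.7036... → 60.70.

60.70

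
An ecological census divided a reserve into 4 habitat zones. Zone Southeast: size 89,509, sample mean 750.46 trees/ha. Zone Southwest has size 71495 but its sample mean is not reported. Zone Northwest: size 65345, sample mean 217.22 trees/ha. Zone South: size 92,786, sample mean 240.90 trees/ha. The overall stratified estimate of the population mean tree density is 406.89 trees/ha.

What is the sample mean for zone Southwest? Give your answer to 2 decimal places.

Σ Nₕx̄ₕ = N·μ, so 71495·x̄_Southwest = 319135·406.89 − (89509·750.46 + 65345·217.22 + 92786·240.90).
= 129852840.15 − 103719312.44 = 26133527.71.
x̄_Southwest = 26133527.71 / 71495 = 365.5294... → 365.53.

365.53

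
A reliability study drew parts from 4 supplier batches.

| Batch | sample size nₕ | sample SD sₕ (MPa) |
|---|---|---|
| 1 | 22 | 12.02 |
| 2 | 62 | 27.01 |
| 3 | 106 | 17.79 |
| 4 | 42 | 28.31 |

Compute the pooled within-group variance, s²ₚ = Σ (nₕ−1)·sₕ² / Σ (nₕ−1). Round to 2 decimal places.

1: (22−1)·12.02² = 21·144.4804 = 3034.0884
2: (62−1)·27.01² = 61·729.5401 = 44501.9461
3: (106−1)·17.79² = 105·316.4841 = 33230.8305
4: (42−1)·28.31² = 41·801.4561 = 32859.7001
Numerator = 113626.5651; denominator = Σ(nₕ−1) = 228.
s²ₚ = 113626.5651/228 = 498.3621... → 498.36.

498.36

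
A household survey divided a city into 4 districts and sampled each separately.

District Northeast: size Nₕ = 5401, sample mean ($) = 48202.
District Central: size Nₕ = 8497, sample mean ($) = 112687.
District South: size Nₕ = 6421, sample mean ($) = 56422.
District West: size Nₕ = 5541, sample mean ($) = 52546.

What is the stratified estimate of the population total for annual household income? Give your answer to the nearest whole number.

Population total = Σ Nₕ·x̄ₕ (each stratum's size times its mean).
5401·48202 + 8497·112687 + 6421·56422 + 5541·52546 = 260339002 + 957501439 + 362285662 + 291157386 = 1871283489.

1871283489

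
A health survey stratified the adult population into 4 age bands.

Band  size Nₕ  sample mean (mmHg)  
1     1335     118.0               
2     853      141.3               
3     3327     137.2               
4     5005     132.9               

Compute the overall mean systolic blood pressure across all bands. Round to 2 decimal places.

N = 1335 + 853 + 3327 + 5005 = 10520.
The stratified mean weights each stratum mean by its population share Nₕ/N.
Σ Nₕx̄ₕ = 1335·118.0 + 853·141.3 + 3327·137.2 + 5005·132.9 = 157530 + 120528.9 + 456464.4 + 665164.5 = 1399687.8.
Divide by N: 1399687.8 / 10520 = 133.0502... → 133.05.

133.05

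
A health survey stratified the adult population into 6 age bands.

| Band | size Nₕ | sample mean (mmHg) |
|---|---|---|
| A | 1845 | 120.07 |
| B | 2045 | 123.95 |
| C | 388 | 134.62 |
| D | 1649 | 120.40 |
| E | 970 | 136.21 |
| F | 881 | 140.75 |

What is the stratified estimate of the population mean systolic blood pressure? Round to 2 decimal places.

126.24

N = 1845 + 2045 + 388 + 1649 + 970 + 881 = 7778.
The stratified mean weights each stratum mean by its population share Nₕ/N.
Σ Nₕx̄ₕ = 1845·120.07 + 2045·123.95 + 388·134.62 + 1649·120.40 + 970·136.21 + 881·140.75 = 221529.15 + 253477.75 + 52232.56 + 198539.6 + 132123.7 + 124000.75 = 981903.51.
Divide by N: 981903.51 / 7778 = 126.2411... → 126.24.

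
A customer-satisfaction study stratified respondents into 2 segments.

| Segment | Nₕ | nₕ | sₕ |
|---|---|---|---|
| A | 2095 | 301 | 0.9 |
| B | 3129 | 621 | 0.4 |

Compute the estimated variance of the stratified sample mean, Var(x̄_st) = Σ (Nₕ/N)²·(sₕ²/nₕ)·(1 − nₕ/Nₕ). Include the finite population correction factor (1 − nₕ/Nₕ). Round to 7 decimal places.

N = 5224; Wₕ = Nₕ/N.
segment A: (2095/5224)²·0.9²/301·(1 − 301/2095) = 0.0003706113
segment B: (3129/5224)²·0.4²/621·(1 − 621/3129) = 0.0000740892
Sum = 0.0004447005 → 0.0004447.

0.0004447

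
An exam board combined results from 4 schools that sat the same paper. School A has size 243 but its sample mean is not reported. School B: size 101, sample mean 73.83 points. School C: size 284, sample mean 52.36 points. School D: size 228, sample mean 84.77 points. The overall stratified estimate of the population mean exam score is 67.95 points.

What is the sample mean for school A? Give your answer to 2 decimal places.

67.94

Σ Nₕx̄ₕ = N·μ, so 243·x̄_A = 856·67.95 − (101·73.83 + 284·52.36 + 228·84.77).
= 58165.2 − 41654.63 = 16510.57.
x̄_A = 16510.57 / 243 = 67.9447... → 67.94.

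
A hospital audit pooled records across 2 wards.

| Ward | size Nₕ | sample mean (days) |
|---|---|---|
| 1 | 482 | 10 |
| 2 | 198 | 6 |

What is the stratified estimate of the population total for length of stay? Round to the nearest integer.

6008

Estimate total by summing Nₕ·x̄ₕ over strata.
482·10 + 198·6 = 4820 + 1188 = 6008.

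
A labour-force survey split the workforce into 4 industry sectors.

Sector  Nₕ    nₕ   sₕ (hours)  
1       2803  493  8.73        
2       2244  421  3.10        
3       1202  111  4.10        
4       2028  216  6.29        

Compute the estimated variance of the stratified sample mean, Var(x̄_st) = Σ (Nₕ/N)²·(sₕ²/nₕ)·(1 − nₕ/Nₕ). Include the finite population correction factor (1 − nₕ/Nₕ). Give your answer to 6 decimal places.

N = 8277. Term for each stratum: Wₕ²sₕ²/nₕ·(1−nₕ/Nₕ).
Var(x̄_st) = 0.014610690 + 0.001363028 + 0.002898865 + 0.009824892 = 0.028697476 → 0.028697.

0.028697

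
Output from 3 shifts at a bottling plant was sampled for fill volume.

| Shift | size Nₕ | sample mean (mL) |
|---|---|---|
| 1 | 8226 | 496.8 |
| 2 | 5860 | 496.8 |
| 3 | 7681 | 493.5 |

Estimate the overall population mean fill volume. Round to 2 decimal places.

495.64

x̄_st = (Σ Nₕx̄ₕ) / (Σ Nₕ) = (8226·496.8 + 5860·496.8 + 7681·493.5) / 21767
= 10788498.3 / 21767 = 495.6355... → 495.64.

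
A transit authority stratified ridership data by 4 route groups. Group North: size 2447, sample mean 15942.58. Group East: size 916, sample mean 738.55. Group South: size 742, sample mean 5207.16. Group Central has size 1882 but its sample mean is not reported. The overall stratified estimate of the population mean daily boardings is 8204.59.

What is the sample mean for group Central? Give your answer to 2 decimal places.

2959.17

Σ Nₕx̄ₕ = N·μ, so 1882·x̄_Central = 5987·8204.59 − (2447·15942.58 + 916·738.55 + 742·5207.16).
= 49120880.33 − 43551717.78 = 5569162.55.
x̄_Central = 5569162.55 / 1882 = 2959.1724... → 2959.17.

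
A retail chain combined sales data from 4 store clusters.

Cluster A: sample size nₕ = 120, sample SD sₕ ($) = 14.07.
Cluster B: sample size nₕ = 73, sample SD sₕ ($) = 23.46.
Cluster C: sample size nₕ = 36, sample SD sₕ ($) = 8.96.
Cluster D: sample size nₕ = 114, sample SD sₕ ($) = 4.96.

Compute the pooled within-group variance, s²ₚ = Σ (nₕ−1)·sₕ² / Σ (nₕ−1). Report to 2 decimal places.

Degrees of freedom: 119 + 72 + 35 + 113 = 339.
Σ(nₕ−1)sₕ² = 119·197.9649 + 72·550.3716 + 35·80.2816 + 113·24.6016 = 68774.4151.
s²ₚ = 68774.4151 / 339 = 202.8744... → 202.87.

202.87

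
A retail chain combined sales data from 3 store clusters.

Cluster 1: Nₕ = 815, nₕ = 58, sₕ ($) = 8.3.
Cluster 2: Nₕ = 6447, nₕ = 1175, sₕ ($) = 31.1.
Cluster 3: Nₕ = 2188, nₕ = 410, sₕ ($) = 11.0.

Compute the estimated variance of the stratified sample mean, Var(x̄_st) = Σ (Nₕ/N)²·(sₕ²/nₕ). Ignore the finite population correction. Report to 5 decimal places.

N = 9450; Wₕ = Nₕ/N.
cluster 1: (815/9450)²·8.3²/58 = 0.00883446
cluster 2: (6447/9450)²·31.1²/1175 = 0.38311983
cluster 3: (2188/9450)²·11.0²/410 = 0.01582095
Sum = 0.40777524 → 0.40778.

0.40778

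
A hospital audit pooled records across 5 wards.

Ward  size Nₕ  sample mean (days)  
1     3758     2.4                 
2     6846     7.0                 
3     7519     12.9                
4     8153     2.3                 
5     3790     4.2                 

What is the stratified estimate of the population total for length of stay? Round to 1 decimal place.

1: 3758·2.4 = 9019.2
2: 6846·7.0 = 47922
3: 7519·12.9 = 96995.1
4: 8153·2.3 = 18751.9
5: 3790·4.2 = 15918
τ̂ = Σ Nₕx̄ₕ = 188606.2.

188606.2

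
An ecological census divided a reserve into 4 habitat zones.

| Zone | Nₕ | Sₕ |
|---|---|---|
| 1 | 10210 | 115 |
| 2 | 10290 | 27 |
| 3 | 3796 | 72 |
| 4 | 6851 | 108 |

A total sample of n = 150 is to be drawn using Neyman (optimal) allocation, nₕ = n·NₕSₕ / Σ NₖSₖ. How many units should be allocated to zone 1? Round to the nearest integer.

Σ NₕSₕ = 10210·115 + 10290·27 + 3796·72 + 6851·108 = 2465200.
Share for 1: 1174150/2465200 = 0.47629.
n_1 = 150 × 0.47629 = 71.443... → 71.

71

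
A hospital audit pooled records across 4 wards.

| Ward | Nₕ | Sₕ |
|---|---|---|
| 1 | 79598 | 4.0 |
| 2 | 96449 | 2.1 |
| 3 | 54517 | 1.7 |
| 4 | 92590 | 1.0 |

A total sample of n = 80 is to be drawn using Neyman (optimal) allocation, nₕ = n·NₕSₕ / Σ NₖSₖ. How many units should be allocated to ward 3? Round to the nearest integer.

Σ NₕSₕ = 79598·4.0 + 96449·2.1 + 54517·1.7 + 92590·1.0 = 706203.8.
Share for 3: 92678.9/706203.8 = 0.13124.
n_3 = 80 × 0.13124 = 10.499... → 10.

10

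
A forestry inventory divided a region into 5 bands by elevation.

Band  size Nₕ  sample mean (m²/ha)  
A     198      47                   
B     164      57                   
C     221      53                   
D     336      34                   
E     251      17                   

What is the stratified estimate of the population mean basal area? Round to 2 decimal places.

x̄_st = (Σ Nₕx̄ₕ) / (Σ Nₕ) = (198·47 + 164·57 + 221·53 + 336·34 + 251·17) / 1170
= 46058 / 1170 = 39.3658... → 39.37.

39.37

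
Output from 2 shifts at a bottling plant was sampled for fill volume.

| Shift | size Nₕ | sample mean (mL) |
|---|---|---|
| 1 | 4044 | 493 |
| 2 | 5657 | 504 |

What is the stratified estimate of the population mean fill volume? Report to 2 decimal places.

499.41

N = 9701; weights Wₕ = Nₕ/N = (0.4169, 0.5831).
x̄_st = Σ Wₕ·x̄ₕ = 0.4169·493 + 0.5831·504 ≈ 499.4145...
→ 499.41.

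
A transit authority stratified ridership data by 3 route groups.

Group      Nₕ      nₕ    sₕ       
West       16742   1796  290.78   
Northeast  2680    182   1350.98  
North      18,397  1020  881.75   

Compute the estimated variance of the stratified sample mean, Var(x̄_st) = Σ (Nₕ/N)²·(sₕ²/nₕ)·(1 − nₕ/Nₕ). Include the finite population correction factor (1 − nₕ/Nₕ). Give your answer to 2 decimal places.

N = 37819; Wₕ = Nₕ/N.
group West: (16742/37819)²·290.78²/1796·(1 − 1796/16742) = 8.23635
group Northeast: (2680/37819)²·1350.98²/182·(1 − 182/2680) = 46.93897
group North: (18397/37819)²·881.75²/1020·(1 − 1020/18397) = 170.36975
Sum = 225.54508 → 225.55.

225.55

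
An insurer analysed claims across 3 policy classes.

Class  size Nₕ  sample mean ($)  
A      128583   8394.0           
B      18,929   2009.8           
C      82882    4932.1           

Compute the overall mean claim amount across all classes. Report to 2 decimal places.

6624.09

N = 128583 + 18929 + 82882 = 230394.
The stratified mean weights each stratum mean by its population share Nₕ/N.
Σ Nₕx̄ₕ = 128583·8394.0 + 18929·2009.8 + 82882·4932.1 = 1079325702 + 38043504.2 + 408782312.2 = 1526151518.4.
Divide by N: 1526151518.4 / 230394 = 6624.0940... → 6624.09.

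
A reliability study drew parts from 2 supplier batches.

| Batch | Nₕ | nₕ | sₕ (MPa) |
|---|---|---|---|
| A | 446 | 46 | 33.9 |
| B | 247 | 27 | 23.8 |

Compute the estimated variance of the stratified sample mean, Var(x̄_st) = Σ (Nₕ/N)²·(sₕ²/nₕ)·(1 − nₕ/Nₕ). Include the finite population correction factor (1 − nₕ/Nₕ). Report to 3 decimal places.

11.654

N = 693; Wₕ = Nₕ/N.
batch A: (446/693)²·33.9²/46·(1 − 46/446) = 9.280469
batch B: (247/693)²·23.8²/27·(1 − 27/247) = 2.373796
Sum = 11.654265 → 11.654.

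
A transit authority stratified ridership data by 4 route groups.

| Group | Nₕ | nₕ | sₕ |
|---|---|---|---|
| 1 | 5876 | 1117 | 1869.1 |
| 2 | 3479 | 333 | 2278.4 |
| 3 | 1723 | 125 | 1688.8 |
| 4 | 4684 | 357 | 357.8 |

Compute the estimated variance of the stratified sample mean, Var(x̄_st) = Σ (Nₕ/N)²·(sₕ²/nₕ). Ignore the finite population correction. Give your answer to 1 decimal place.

N = 15762; Wₕ = Nₕ/N.
group 1: (5876/15762)²·1869.1²/1117 = 434.6632
group 2: (3479/15762)²·2278.4²/333 = 759.4548
group 3: (1723/15762)²·1688.8²/125 = 272.6430
group 4: (4684/15762)²·357.8²/357 = 31.6682
Sum = 1498.4291 → 1498.4.

1498.4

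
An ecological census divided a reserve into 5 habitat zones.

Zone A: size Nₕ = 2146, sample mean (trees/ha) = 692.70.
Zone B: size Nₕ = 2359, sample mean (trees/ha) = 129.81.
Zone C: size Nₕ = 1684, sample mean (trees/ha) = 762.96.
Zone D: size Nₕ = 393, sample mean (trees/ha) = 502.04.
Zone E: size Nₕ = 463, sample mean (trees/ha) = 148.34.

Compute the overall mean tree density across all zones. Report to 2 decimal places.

474.60

N = 2146 + 2359 + 1684 + 393 + 463 = 7045.
Overall mean = Σ (Nₕ/N)·x̄ₕ — weight by population share, not a simple average.
Σ Nₕx̄ₕ = 2146·692.70 + 2359·129.81 + 1684·762.96 + 393·502.04 + 463·148.34 = 1486534.2 + 306221.79 + 1284824.64 + 197301.72 + 68681.42 = 3343563.77.
Divide by N: 3343563.77 / 7045 = 474.6010... → 474.60.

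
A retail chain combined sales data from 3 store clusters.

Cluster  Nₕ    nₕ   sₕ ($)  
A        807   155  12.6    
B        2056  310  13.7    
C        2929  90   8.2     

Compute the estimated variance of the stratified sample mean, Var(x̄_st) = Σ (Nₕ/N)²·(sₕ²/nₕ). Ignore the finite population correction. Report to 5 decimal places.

0.28723

N = 5792. Term for each stratum: Wₕ²sₕ²/nₕ.
Var(x̄_st) = 0.01988380 + 0.07629017 + 0.19105871 = 0.28723267 → 0.28723.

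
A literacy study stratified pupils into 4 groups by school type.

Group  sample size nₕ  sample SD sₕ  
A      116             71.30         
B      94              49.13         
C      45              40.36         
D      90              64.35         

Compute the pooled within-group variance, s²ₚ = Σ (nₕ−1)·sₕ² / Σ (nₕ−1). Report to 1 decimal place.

Degrees of freedom: 115 + 93 + 44 + 89 = 341.
Σ(nₕ−1)sₕ² = 115·5083.69 + 93·2413.7569 + 44·1628.9296 + 89·4140.9225 = 1249318.7466.
s²ₚ = 1249318.7466 / 341 = 3663.691... → 3663.7.

3663.7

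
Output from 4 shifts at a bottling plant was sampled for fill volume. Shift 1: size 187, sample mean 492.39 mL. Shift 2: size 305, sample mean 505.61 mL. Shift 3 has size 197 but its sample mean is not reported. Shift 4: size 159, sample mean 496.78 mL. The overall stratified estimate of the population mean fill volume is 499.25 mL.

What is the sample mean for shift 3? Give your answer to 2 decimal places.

497.91

Σ Nₕx̄ₕ = N·μ, so 197·x̄_3 = 848·499.25 − (187·492.39 + 305·505.61 + 159·496.78).
= 423364 − 325276 = 98088.
x̄_3 = 98088 / 197 = 497.9086... → 497.91.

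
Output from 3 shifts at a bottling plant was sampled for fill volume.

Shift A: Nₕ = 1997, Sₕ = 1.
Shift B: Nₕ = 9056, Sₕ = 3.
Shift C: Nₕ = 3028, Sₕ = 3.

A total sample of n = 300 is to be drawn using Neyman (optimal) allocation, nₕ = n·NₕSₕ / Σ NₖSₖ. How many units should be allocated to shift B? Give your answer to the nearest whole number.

Σ NₕSₕ = 1997·1 + 9056·3 + 3028·3 = 38249.
Share for B: 27168/38249 = 0.71029.
n_B = 300 × 0.71029 = 213.088... → 213.

213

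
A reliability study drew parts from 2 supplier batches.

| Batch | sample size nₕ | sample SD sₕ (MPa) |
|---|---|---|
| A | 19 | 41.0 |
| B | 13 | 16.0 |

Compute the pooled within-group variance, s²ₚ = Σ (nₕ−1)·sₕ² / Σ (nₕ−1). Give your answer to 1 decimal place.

1111.0

Degrees of freedom: 18 + 12 = 30.
Σ(nₕ−1)sₕ² = 18·1681 + 12·256 = 33330.
s²ₚ = 33330 / 30 = 1111 → 1111.0.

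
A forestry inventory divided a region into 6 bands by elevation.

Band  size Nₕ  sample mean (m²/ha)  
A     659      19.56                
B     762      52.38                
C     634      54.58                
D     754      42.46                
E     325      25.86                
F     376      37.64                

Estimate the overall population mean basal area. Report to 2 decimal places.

N = 3510; weights Wₕ = Nₕ/N = (0.1877, 0.2171, 0.1806, 0.2148, 0.0926, 0.1071).
x̄_st = Σ Wₕ·x̄ₕ = 0.1877·19.56 + 0.2171·52.38 + 0.1806·54.58 + 0.2148·42.46 + 0.0926·25.86 + 0.1071·37.64 ≈ 40.4499...
→ 40.45.

40.45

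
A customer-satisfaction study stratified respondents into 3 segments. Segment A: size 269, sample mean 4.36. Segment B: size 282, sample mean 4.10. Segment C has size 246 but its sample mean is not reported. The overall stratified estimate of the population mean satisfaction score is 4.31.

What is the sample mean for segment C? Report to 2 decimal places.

4.50

N = 269 + 282 + 246 = 797.
Overall total = μ·N = 4.31·797 = 3435.07.
Subtract the known strata: 269·4.36 + 282·4.10 = 2329.04.
Remaining total for segment C: 3435.07 − 2329.04 = 1106.03.
Divide by its size: 1106.03 / 246 = 4.4961... → 4.50.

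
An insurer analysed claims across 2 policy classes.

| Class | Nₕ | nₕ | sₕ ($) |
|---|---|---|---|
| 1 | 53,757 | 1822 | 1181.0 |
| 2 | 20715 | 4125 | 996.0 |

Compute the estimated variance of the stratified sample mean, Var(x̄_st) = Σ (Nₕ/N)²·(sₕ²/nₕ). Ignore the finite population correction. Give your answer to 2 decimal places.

417.48

N = 74472; Wₕ = Nₕ/N.
class 1: (53757/74472)²·1181.0²/1822 = 398.87373
class 2: (20715/74472)²·996.0²/4125 = 18.60709
Sum = 417.48083 → 417.48.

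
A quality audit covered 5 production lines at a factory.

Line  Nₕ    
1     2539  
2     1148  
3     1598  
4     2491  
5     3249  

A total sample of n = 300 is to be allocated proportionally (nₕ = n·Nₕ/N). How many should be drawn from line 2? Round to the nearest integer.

N = 2539 + 1148 + 1598 + 2491 + 3249 = 11025.
n_2 = 300·1148/11025 = 31.238... → 31.

31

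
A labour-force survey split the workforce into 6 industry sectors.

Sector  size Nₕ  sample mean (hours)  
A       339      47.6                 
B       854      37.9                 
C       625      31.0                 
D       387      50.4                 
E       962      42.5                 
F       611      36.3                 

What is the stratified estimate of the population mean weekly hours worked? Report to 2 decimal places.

39.82

N = 339 + 854 + 625 + 387 + 962 + 611 = 3778.
The stratified mean weights each stratum mean by its population share Nₕ/N.
Σ Nₕx̄ₕ = 339·47.6 + 854·37.9 + 625·31.0 + 387·50.4 + 962·42.5 + 611·36.3 = 16136.4 + 32366.6 + 19375 + 19504.8 + 40885 + 22179.3 = 150447.1.
Divide by N: 150447.1 / 3778 = 39.8219... → 39.82.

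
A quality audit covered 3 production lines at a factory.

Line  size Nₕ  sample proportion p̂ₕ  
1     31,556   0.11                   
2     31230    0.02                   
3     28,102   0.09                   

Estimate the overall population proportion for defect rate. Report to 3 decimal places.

0.073

N = 31556 + 31230 + 28102 = 90888.
Overall proportion = Σ (Nₕ/N)·p̂ₕ.
Σ Nₕp̂ₕ = 3471.16 + 624.6 + 2529.18 = 6624.94.
6624.94 / 90888 = 0.07289... → 0.073.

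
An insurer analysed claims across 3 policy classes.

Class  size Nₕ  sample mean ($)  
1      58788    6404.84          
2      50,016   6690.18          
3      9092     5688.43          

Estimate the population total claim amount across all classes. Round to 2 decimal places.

1: 58788·6404.84 = 376527733.92
2: 50016·6690.18 = 334616042.88
3: 9092·5688.43 = 51719205.56
τ̂ = Σ Nₕx̄ₕ = 762862982.36.

762862982.36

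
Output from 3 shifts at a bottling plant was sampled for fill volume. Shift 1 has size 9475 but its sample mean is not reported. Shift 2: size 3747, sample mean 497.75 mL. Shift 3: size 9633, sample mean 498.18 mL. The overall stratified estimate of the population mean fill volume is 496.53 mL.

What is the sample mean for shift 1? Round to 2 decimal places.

494.37

Σ Nₕx̄ₕ = N·μ, so 9475·x̄_1 = 22855·496.53 − (3747·497.75 + 9633·498.18).
= 11348193.15 − 6664037.19 = 4684155.96.
x̄_1 = 4684155.96 / 9475 = 494.3700... → 494.37.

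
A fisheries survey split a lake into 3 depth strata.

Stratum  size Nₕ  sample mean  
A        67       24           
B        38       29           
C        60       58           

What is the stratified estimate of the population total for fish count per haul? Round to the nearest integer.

A: 67·24 = 1608
B: 38·29 = 1102
C: 60·58 = 3480
τ̂ = Σ Nₕx̄ₕ = 6190.

6190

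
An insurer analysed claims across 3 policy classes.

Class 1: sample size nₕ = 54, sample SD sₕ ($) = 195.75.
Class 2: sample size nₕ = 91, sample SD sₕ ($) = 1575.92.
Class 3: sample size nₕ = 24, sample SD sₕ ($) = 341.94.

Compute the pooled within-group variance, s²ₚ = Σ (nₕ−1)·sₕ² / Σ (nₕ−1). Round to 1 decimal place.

1: (54−1)·195.75² = 53·38318.0625 = 2030857.3125
2: (91−1)·1575.92² = 90·2483523.8464 = 223517146.176
3: (24−1)·341.94² = 23·116922.9636 = 2689228.1628
Numerator = 228237231.6513; denominator = Σ(nₕ−1) = 166.
s²ₚ = 228237231.6513/166 = 1374923.082... → 1374923.1.

1374923.1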